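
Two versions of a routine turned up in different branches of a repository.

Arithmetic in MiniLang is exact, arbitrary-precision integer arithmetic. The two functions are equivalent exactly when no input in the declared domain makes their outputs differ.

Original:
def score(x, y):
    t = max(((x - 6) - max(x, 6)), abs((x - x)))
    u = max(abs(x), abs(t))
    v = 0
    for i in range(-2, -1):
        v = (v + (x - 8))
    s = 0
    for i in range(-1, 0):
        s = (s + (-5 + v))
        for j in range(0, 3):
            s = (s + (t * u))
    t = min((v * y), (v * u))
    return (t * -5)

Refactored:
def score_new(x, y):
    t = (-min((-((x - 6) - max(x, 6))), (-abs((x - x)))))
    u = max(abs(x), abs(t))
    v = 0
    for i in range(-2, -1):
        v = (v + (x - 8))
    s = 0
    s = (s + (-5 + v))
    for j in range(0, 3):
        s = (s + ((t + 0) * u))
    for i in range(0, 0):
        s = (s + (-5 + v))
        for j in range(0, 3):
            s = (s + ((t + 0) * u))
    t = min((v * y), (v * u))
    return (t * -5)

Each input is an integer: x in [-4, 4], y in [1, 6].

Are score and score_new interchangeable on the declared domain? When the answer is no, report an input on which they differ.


The two are interchangeable: constant usage differs; min/max/abs usage differs; statement counts differ; loop structure differs; arithmetic usage differs, and every declared input agrees.
Tracing x=-4, y=4: score: t becomes 0; next u becomes 4; next v becomes 0; next at i=-2:; next v becomes -12; next s becomes 0; next at i=-1:; next s becomes -17; next at j=0:; next s becomes -17; next at j=1:; next s becomes -17; next at j=2:; next s becomes -17; next t becomes -48; next final value 240 | score_new: t becomes 0; next u becomes 4; next v becomes 0; next at i=-2:; next v becomes -12; next s becomes 0; next s becomes -17; next at j=0:; next s becomes -17; next at j=1:; next s becomes -17; next at j=2:; next s becomes -17; next i never enters its loop body; next t becomes -48; next final value 240 — matching result 240.
Sweeping the whole domain (54 inputs) finds no disagreement.
verdict: equivalent


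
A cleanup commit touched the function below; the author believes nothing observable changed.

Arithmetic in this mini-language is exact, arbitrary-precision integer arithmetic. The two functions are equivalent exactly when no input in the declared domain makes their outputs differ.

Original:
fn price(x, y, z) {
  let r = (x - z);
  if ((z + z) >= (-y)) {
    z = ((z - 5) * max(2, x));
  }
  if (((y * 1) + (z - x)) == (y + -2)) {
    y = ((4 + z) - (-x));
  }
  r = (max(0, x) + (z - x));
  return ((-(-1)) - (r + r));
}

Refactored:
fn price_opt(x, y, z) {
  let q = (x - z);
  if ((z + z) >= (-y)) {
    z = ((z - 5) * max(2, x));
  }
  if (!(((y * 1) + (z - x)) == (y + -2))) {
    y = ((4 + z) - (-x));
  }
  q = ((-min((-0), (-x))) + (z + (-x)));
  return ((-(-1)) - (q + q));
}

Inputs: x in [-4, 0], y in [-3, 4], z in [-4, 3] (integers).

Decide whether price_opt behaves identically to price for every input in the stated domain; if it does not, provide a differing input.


Whatever the rewrite altered, no input in the stated domain can expose a difference; all 320 inputs agree.
verdict: equivalent


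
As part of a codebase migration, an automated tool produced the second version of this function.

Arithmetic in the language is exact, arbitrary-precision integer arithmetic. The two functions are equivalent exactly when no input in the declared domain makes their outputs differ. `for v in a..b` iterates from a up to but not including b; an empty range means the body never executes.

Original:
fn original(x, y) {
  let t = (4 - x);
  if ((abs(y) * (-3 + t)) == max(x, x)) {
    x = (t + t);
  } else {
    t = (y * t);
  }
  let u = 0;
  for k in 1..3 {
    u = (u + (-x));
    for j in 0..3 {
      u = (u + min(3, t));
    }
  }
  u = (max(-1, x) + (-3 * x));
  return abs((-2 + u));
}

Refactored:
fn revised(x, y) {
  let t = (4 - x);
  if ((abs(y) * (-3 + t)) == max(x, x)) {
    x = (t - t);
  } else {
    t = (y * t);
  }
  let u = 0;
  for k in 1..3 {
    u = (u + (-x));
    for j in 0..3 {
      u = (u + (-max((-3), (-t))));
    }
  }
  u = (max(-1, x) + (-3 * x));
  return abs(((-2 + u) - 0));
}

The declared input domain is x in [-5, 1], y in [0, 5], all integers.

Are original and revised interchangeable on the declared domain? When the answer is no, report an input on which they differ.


The rewrite breaks on x=0, y=0, where the results are 18 and 2.
original: t := 4 | ((abs(y) * (-3 + t)) == max(x, x)): true | x := 8 | u := 0 | iter k=1: | u := -8 | iter j=0: | u := -5 | iter j=1: | u := -2 | iter j=2: | u := 1 | iter k=2: | u := -7 | iter j=0: | u := -4 | iter j=1: | u := -1 | iter j=2: | u := 2 | u := -16 | result 18
revised: t := 4 | ((abs(y) * (-3 + t)) == max(x, x)): true | x := 0 | u := 0 | iter k=1: | u := 0 | iter j=0: | u := 3 | iter j=1: | u := 6 | iter j=2: | u := 9 | iter k=2: | u := 9 | iter j=0: | u := 12 | iter j=1: | u := 15 | iter j=2: | u := 18 | u := 0 | result 2
verdict: not equivalent; witness: x=0, y=0


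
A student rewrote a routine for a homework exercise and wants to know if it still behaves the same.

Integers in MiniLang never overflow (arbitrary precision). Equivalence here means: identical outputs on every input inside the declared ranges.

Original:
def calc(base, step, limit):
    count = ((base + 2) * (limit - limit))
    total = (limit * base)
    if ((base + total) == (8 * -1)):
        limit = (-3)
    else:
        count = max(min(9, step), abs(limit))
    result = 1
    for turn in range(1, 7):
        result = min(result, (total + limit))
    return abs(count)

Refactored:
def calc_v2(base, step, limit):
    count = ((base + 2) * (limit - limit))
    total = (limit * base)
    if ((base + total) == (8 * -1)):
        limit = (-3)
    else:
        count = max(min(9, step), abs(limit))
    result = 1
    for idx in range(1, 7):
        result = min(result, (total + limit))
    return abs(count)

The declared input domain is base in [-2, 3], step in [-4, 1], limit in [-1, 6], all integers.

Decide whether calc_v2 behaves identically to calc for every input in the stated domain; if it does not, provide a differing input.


Behavior is preserved: although local variable names differ, the outputs never diverge.
Tracing base=0, step=-1, limit=1: calc: count=0, then total=0, then ((base + total) == (8 * -1)) is false, then count=1, then result=1, then (turn=1), then result=1, then (turn=2), then result=1, then (turn=3), then result=1, then (turn=4), then result=1, then (turn=5), then result=1, then (turn=6), then result=1, then returns 1 | calc_v2: count=0, then total=0, then ((base + total) == (8 * -1)) is false, then count=1, then result=1, then (idx=1), then result=1, then (idx=2), then result=1, then (idx=3), then result=1, then (idx=4), then result=1, then (idx=5), then result=1, then (idx=6), then result=1, then returns 1 — matching result 1.
Checked all 288 inputs in the declared domain: the outputs agree on every one.
verdict: equivalent


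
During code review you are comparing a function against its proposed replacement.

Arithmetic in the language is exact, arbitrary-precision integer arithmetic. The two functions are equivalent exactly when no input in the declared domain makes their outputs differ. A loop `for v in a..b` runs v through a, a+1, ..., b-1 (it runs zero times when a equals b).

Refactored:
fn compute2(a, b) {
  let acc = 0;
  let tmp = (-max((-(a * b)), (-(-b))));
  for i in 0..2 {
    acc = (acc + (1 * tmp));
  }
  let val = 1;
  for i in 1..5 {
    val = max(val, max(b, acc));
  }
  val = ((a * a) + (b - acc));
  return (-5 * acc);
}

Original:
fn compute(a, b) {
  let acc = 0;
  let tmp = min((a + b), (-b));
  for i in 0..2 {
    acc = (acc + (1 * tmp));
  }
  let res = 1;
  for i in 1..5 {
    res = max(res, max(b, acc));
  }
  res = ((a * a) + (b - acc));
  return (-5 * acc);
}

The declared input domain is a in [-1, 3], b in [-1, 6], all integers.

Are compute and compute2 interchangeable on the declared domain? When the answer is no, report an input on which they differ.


These are not equivalent — on a=-1, b=-1 the outputs split (20 vs -10).
compute: acc = 0; tmp = -2; [i=0]; acc = -2; [i=1]; acc = -4; res = 1; [i=1]; res = 1; [i=2]; res = 1; [i=3]; res = 1; [i=4]; res = 1; res = 4; return 20
compute2: acc = 0; tmp = 1; [i=0]; acc = 1; [i=1]; acc = 2; val = 1; [i=1]; val = 2; [i=2]; val = 2; [i=3]; val = 2; [i=4]; val = 2; val = -2; return -10
verdict: not equivalent; witness: a=-1, b=-1


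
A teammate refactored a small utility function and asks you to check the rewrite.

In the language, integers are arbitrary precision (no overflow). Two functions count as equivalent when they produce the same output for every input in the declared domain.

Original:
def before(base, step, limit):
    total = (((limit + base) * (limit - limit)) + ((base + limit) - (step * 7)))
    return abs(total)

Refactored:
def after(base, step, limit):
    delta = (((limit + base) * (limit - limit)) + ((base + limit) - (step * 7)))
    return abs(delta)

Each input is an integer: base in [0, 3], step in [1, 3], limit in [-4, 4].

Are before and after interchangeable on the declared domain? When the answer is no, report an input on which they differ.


Equivalent — the differences include local variable names differ, yet no declared input distinguishes the two.
One worked example (base=1, step=1, limit=1) — before: total=-5, then returns 5; after: delta=-5, then returns 5; agreement on 5.
An exhaustive pass over the 108 declared inputs shows identical outputs.
verdict: equivalent


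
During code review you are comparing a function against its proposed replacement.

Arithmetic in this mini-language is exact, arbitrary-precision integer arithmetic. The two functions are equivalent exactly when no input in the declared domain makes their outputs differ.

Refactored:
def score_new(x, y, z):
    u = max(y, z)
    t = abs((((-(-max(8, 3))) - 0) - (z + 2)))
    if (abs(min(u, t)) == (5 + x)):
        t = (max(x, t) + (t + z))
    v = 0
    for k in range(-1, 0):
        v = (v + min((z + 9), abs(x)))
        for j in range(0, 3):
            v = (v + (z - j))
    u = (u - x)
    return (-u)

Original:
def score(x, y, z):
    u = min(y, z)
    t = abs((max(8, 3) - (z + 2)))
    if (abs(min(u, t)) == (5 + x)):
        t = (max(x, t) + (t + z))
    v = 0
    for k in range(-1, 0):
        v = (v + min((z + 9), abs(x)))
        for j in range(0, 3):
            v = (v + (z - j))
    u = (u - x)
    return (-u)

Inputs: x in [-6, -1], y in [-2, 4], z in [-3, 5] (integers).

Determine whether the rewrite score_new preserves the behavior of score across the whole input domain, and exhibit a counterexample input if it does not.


Not equivalent: x=-6, y=-2, z=-3 separates them (-3 vs -4).
score: u=-3, then t=9, then (abs(min(u, t)) == (5 + x)) is false, then v=0, then (k=-1), then v=6, then (j=0), then v=3, then (j=1), then v=-1, then (j=2), then v=-6, then u=3, then returns -3
score_new: u=-2, then t=9, then (abs(min(u, t)) == (5 + x)) is false, then v=0, then (k=-1), then v=6, then (j=0), then v=3, then (j=1), then v=-1, then (j=2), then v=-6, then u=4, then returns -4
verdict: not equivalent; witness: x=-6, y=-2, z=-3


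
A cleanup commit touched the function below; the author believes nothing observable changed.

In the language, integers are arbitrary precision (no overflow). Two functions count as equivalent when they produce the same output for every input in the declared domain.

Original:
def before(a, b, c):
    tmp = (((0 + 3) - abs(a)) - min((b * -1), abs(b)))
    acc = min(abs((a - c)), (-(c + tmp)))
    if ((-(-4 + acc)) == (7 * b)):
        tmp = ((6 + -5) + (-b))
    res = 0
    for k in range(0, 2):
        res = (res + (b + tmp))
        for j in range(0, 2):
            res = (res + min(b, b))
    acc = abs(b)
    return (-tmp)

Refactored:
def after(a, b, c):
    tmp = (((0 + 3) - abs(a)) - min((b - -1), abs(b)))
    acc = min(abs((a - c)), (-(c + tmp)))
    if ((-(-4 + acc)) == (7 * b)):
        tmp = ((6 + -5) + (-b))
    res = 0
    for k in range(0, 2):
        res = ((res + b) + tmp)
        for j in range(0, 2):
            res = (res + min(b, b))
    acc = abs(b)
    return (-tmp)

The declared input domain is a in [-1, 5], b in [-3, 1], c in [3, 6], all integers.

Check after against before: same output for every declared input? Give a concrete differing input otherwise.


Run the pair on a=-1, b=-3, c=3.
before: tmp = -1; acc = -2; ((-(-4 + acc)) == (7 * b)) -> false; res = 0; [k=0]; res = -4; [j=0]; res = -7; [j=1]; res = -10; [k=1]; res = -14; [j=0]; res = -17; [j=1]; res = -20; acc = 3; return 1
after: tmp = 4; acc = -7; ((-(-4 + acc)) == (7 * b)) -> false; res = 0; [k=0]; res = 1; [j=0]; res = -2; [j=1]; res = -5; [k=1]; res = -4; [j=0]; res = -7; [j=1]; res = -10; acc = 3; return -4
1 and -4 differ, so these are not the same function on this domain.
verdict: not equivalent; witness: a=-1, b=-3, c=3


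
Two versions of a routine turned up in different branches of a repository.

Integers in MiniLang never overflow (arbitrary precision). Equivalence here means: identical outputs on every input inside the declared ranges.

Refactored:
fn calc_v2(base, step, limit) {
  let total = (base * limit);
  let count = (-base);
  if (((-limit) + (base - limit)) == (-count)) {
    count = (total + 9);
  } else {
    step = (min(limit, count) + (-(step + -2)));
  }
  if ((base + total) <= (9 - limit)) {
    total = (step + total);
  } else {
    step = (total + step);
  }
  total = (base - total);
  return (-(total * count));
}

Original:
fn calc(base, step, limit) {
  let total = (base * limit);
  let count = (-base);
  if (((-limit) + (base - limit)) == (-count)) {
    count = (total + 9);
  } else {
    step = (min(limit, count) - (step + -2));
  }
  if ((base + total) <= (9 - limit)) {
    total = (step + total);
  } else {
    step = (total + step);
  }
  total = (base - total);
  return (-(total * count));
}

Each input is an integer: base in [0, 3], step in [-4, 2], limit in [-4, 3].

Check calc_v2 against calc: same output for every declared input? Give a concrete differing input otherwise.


Although arithmetic usage differs, 224/224 inputs agree.
verdict: equivalent


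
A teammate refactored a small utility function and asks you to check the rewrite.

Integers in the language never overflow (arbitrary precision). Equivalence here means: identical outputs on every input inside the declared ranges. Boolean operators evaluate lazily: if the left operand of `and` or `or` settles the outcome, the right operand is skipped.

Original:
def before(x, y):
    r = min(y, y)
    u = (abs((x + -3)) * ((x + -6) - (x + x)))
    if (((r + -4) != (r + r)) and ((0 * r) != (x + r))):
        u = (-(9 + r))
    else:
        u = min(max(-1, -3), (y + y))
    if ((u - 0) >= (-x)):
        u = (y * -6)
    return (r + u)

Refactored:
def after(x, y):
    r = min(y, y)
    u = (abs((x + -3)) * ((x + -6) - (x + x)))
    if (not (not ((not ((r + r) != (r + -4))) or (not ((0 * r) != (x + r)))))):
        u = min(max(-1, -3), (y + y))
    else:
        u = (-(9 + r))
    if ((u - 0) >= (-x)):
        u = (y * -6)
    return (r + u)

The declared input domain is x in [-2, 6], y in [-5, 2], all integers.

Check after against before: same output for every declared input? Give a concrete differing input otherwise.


The two are interchangeable: boolean connective usage differs, and every declared input agrees.
Spot check at x=5, y=2 — before: r=2, then u=-22, then (((r + -4) != (r + r)) and ((0 * r) != (x + r))) is true, then u=-11, then ((u - 0) >= (-x)) is false, then returns -9. after: r=2, then u=-22, then (not (not ((not ((r + r) != (r + -4))) or (not ((0 * r) != (x + r)))))) is false, then u=-11, then ((u - 0) >= (-x)) is false, then returns -9. Both give -9.
An exhaustive pass over the 72 declared inputs shows identical outputs.
verdict: equivalent


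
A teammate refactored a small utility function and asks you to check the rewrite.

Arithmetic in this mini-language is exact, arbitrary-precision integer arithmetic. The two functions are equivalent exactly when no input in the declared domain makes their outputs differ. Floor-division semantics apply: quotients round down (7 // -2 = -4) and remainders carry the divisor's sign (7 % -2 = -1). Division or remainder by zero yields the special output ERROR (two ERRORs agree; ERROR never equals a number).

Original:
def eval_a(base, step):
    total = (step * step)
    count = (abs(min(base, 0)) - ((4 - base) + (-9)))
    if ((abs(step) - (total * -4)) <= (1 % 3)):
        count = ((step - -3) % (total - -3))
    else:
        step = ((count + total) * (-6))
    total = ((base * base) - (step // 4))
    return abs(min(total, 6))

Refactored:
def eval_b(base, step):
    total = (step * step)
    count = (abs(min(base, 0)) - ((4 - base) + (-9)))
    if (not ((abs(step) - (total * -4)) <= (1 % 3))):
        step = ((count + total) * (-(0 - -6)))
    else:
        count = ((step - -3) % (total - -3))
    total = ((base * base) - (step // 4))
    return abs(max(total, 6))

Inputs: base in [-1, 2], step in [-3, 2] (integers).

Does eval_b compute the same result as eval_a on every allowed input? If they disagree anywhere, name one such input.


Not equivalent: base=-1, step=-3 separates them (6 vs 22).
eval_a: total := 9 | count := 5 | ((abs(step) - (total * -4)) <= (1 % 3)): false | step := -84 | total := 22 | result 6
eval_b: total := 9 | count := 5 | (not ((abs(step) - (total * -4)) <= (1 % 3))): true | step := -84 | total := 22 | result 22
verdict: not equivalent; witness: base=-1, step=-3


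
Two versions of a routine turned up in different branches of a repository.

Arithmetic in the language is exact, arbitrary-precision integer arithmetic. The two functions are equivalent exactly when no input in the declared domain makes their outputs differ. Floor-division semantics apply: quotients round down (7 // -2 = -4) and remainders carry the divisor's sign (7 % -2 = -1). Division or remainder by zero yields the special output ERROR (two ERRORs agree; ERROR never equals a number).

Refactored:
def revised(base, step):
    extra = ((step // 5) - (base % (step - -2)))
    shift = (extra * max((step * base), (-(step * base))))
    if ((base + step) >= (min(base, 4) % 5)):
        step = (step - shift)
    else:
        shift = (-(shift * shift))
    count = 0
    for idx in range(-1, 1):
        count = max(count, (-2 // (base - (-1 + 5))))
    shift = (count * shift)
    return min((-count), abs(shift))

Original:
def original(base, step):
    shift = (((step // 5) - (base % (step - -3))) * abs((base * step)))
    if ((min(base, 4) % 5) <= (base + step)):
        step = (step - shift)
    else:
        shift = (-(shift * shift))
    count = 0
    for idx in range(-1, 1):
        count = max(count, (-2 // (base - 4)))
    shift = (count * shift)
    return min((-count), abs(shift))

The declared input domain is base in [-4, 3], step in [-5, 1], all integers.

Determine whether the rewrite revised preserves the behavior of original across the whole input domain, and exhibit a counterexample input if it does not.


Not equivalent: base=-4, step=-3 separates them (ERROR vs 0).
original: divide-by-zero, output ERROR
revised: extra := -1 | shift := -12 | ((base + step) >= (min(base, 4) % 5)): false | shift := -144 | count := 0 | iter idx=-1: | count := 0 | iter idx=0: | count := 0 | shift := 0 | result 0
verdict: not equivalent; witness: base=-4, step=-3


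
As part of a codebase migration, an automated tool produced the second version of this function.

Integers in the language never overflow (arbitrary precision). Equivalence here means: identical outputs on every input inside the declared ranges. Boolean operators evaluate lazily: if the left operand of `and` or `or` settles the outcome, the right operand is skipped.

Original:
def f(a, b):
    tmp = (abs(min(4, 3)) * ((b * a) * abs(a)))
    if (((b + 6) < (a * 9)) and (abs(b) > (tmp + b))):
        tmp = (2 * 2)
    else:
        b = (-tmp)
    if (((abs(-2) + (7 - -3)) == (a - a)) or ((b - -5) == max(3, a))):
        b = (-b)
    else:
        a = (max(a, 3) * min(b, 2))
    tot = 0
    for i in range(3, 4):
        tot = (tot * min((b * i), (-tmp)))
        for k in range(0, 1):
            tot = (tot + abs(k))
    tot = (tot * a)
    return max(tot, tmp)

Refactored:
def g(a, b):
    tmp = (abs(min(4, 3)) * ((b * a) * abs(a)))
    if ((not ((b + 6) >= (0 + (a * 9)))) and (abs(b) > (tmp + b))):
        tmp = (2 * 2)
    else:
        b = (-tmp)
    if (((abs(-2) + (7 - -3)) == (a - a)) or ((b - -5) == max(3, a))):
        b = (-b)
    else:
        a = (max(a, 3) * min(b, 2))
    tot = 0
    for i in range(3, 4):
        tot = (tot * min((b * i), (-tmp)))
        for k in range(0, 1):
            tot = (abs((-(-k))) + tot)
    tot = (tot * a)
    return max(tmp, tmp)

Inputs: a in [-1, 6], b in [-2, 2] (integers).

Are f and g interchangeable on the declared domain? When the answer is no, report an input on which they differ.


Consider the input a=-1, b=1.
f: tmp becomes -3; next (((b + 6) < (a * 9)) and (abs(b) > (tmp + b))) evaluates to false; next b becomes 3; next (((abs(-2) + (7 - -3)) == (a - a)) or ((b - -5) == max(3, a))) evaluates to false; next a becomes 6; next tot becomes 0; next at i=3:; next tot becomes 0; next at k=0:; next tot becomes 0; next tot becomes 0; next final value 0
g: tmp becomes -3; next ((not ((b + 6) >= (0 + (a * 9)))) and (abs(b) > (tmp + b))) evaluates to false; next b becomes 3; next (((abs(-2) + (7 - -3)) == (a - a)) or ((b - -5) == max(3, a))) evaluates to false; next a becomes 6; next tot becomes 0; next at i=3:; next tot becomes 0; next at k=0:; next tot becomes 0; next tot becomes 0; next final value -3
0 vs -3 — the two versions disagree here.
verdict: not equivalent; witness: a=-1, b=1


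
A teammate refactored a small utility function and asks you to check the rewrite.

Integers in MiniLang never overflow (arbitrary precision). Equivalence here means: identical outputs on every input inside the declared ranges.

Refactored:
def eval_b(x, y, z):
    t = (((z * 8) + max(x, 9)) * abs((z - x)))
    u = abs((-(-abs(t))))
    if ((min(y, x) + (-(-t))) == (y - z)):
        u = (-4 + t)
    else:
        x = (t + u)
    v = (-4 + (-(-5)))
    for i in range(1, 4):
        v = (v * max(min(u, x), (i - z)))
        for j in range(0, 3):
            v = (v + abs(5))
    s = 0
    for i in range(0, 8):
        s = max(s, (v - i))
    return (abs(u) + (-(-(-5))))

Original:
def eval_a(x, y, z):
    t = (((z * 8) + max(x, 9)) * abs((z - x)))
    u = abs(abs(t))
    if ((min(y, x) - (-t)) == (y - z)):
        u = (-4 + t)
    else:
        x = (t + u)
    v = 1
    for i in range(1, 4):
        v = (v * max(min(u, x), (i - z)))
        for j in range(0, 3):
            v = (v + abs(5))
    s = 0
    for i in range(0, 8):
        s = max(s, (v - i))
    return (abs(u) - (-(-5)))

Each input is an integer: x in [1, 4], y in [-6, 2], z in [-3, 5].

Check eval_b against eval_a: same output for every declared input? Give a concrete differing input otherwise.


The two are interchangeable: constant usage differs, arithmetic usage differs, and every declared input agrees.
Spot check at x=2, y=-4, z=-1 — eval_a: t=3, then u=3, then ((min(y, x) - (-t)) == (y - z)) is false, then x=6, then v=1, then (i=1), then v=3, then (j=0), then v=8, then (j=1), then v=13, then (j=2), then v=18, then (i=2), then v=54, then (j=0), then v=59, then (j=1), then v=64, then (j=2), then v=69, then (i=3), then v=276, then (j=0), then v=281, then (j=1), then v=286, then (j=2), then v=291, then s=0, then (i=0), then s=291, then (i=1), then s=291, then (i=2), then s=291, then (i=3), then s=291, then (i=4), then s=291, then (i=5), then s=291, then (i=6), then s=291, then (i=7), then s=291, then returns -2. eval_b: t=3, then u=3, then ((min(y, x) + (-(-t))) == (y - z)) is false, then x=6, then v=1, then (i=1), then v=3, then (j=0), then v=8, then (j=1), then v=13, then (j=2), then v=18, then (i=2), then v=54, then (j=0), then v=59, then (j=1), then v=64, then (j=2), then v=69, then (i=3), then v=276, then (j=0), then v=281, then (j=1), then v=286, then (j=2), then v=291, then s=0, then (i=0), then s=291, then (i=1), then s=291, then (i=2), then s=291, then (i=3), then s=291, then (i=4), then s=291, then (i=5), then s=291, then (i=6), then s=291, then (i=7), then s=291, then returns -2. Both give -2.
Checked all 324 inputs in the declared domain: the outputs agree on every one.
verdict: equivalent


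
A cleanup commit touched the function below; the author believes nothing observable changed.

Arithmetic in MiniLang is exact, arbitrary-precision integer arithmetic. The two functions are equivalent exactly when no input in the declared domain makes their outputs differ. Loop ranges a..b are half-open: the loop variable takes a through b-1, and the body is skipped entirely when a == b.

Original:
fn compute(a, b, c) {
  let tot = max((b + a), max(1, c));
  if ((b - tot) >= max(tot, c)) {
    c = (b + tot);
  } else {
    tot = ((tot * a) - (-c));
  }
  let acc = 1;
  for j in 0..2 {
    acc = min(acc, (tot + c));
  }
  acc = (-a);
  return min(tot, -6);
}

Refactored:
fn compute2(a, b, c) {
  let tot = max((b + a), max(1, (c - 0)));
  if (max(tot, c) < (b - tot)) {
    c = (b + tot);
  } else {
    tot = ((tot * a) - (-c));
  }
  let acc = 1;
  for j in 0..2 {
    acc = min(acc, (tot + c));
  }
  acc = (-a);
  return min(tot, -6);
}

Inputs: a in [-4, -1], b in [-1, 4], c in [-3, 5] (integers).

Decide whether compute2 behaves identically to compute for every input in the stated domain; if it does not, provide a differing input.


The rewrite breaks on a=-4, b=2, c=-3, where the results are -6 and -7.
compute: tot=1, then ((b - tot) >= max(tot, c)) is true, then c=3, then acc=1, then (j=0), then acc=1, then (j=1), then acc=1, then acc=4, then returns -6
compute2: tot=1, then (max(tot, c) < (b - tot)) is false, then tot=-7, then acc=1, then (j=0), then acc=-10, then (j=1), then acc=-10, then acc=4, then returns -7
verdict: not equivalent; witness: a=-4, b=2, c=-3


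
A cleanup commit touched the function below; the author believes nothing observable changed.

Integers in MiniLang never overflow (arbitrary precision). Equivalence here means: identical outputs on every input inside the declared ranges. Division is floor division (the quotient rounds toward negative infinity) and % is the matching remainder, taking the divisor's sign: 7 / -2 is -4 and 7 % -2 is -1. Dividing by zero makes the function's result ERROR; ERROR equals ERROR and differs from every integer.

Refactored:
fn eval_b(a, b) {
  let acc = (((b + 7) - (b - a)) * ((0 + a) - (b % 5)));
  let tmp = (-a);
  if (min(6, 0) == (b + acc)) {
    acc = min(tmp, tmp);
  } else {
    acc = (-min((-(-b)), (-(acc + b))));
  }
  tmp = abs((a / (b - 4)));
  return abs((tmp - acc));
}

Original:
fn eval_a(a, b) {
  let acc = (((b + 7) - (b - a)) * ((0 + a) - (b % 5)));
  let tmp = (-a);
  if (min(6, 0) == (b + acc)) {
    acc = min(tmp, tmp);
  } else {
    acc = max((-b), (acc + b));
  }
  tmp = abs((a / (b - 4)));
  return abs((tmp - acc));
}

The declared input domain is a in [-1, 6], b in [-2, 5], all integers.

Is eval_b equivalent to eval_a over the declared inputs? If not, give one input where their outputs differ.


Behavior is preserved: although min/max/abs usage differs, the outputs never diverge.
Tracing a=-1, b=-1: eval_a: acc := -30 | tmp := 1 | (min(6, 0) == (b + acc)): false | acc := 1 | tmp := 0 | result 1 | eval_b: acc := -30 | tmp := 1 | (min(6, 0) == (b + acc)): false | acc := 1 | tmp := 0 | result 1 — matching result 1.
Across all 64 domain points the two functions coincide.
verdict: equivalent


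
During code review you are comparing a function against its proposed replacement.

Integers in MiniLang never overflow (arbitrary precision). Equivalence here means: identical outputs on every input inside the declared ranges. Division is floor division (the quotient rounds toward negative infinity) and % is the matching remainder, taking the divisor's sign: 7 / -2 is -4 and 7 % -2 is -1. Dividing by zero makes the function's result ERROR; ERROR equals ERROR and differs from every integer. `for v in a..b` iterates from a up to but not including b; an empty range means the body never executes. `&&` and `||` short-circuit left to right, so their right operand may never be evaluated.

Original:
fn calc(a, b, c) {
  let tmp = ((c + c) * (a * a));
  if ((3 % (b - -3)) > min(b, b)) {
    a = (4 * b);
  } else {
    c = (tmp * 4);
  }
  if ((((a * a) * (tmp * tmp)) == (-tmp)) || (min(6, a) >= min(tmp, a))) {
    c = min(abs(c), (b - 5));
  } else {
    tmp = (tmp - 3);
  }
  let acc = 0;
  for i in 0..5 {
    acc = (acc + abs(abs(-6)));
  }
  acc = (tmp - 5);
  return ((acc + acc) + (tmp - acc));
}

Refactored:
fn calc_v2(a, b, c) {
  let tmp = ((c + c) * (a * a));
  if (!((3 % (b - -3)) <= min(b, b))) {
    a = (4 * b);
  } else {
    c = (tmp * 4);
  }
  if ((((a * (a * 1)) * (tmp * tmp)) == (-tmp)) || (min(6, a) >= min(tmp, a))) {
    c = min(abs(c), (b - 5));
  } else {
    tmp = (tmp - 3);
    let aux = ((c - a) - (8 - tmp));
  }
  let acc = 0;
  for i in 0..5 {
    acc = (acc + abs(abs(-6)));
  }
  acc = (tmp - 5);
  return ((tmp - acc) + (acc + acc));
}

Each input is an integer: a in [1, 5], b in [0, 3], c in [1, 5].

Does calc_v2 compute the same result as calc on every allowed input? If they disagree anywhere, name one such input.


Comparing the listings, the differences include: constant usage differs; also boolean connective usage differs; also arithmetic usage differs; also comparison usage differs; also statement counts differ; also local variable names differ.
Tracing a=1, b=3, c=5: calc: tmp becomes 10; next ((3 % (b - -3)) > min(b, b)) evaluates to false; next c becomes 40; next ((((a * a) * (tmp * tmp)) == (-tmp)) || (min(6, a) >= min(tmp, a))) evaluates to true; next c becomes -2; next acc becomes 0; next at i=0:; next acc becomes 6; next at i=1:; next acc becomes 12; next at i=2:; next acc becomes 18; next at i=3:; next acc becomes 24; next at i=4:; next acc becomes 30; next acc becomes 5; next final value 15 | calc_v2: tmp becomes 10; next (!((3 % (b - -3)) <= min(b, b))) evaluates to false; next c becomes 40; next ((((a * (a * 1)) * (tmp * tmp)) == (-tmp)) || (min(6, a) >= min(tmp, a))) evaluates to true; next c becomes -2; next acc becomes 0; next at i=0:; next acc becomes 6; next at i=1:; next acc becomes 12; next at i=2:; next acc becomes 18; next at i=3:; next acc becomes 24; next at i=4:; next acc becomes 30; next acc becomes 5; next final value 15 — matching result 15.
Across all 100 domain points the two functions coincide.
verdict: equivalent


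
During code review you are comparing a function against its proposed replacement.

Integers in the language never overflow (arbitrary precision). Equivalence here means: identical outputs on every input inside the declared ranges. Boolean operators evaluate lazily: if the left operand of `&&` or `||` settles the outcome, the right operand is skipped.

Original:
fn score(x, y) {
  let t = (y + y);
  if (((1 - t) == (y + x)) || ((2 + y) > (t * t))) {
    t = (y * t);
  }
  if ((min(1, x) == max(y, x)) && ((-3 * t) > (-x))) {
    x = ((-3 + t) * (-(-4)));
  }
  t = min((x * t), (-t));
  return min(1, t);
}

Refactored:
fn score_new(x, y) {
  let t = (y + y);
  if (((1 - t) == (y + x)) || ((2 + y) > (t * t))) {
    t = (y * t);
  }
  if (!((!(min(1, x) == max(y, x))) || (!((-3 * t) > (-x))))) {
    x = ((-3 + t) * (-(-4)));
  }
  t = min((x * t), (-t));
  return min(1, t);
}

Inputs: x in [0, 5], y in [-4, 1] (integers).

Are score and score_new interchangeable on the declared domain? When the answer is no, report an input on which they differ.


Side by side, the visible changes include: boolean connective usage differs.
One worked example (x=0, y=-2) — score: t = -4; (((1 - t) == (y + x)) || ((2 + y) > (t * t))) -> false; ((min(1, x) == max(y, x)) && ((-3 * t) > (-x))) -> true; x = -28; t = 4; return 1; score_new: t = -4; (((1 - t) == (y + x)) || ((2 + y) > (t * t))) -> false; (!((!(min(1, x) == max(y, x))) || (!((-3 * t) > (-x))))) -> true; x = -28; t = 4; return 1; agreement on 1.
Across all 36 domain points the two functions coincide.
verdict: equivalent


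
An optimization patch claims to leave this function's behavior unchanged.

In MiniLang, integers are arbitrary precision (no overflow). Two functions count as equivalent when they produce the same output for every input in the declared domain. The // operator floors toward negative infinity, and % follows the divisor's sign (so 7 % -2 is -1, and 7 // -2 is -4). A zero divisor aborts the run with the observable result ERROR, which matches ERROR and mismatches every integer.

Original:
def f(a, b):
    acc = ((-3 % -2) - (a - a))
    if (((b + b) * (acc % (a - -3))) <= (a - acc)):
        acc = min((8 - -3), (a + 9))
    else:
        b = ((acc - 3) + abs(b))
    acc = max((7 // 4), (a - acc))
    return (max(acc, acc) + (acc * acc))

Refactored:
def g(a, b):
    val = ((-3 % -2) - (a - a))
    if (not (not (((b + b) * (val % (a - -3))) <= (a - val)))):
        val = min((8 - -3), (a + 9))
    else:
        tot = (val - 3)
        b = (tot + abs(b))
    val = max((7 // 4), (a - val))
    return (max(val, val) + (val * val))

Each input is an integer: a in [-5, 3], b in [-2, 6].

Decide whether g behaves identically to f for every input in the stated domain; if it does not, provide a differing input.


Although local variable names differ, statement counts differ, boolean connective usage differs, 81/81 inputs agree.
verdict: equivalent


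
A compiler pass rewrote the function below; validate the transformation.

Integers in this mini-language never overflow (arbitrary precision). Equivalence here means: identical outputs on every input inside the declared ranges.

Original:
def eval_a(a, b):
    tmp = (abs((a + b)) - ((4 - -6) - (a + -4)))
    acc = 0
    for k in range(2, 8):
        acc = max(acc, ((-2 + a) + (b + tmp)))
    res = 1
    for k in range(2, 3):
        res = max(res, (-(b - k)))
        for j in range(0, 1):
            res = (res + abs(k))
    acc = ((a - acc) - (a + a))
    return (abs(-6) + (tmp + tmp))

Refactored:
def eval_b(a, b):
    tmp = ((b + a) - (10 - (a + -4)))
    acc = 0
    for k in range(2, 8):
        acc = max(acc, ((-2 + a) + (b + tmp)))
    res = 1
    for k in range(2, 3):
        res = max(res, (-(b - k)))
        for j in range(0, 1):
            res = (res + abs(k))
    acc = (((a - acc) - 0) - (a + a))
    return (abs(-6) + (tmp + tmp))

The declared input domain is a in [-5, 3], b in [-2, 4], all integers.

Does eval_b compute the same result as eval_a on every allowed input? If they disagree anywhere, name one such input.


Evaluate both at a=-5, b=-2.
eval_a: tmp becomes -12; next acc becomes 0; next at k=2:; next acc becomes 0; next at k=3:; next acc becomes 0; next at k=4:; next acc becomes 0; next at k=5:; next acc becomes 0; next at k=6:; next acc becomes 0; next at k=7:; next acc becomes 0; next res becomes 1; next at k=2:; next res becomes 4; next at j=0:; next res becomes 6; next acc becomes 5; next final value -18
eval_b: tmp becomes -26; next acc becomes 0; next at k=2:; next acc becomes 0; next at k=3:; next acc becomes 0; next at k=4:; next acc becomes 0; next at k=5:; next acc becomes 0; next at k=6:; next acc becomes 0; next at k=7:; next acc becomes 0; next res becomes 1; next at k=2:; next res becomes 4; next at j=0:; next res becomes 6; next acc becomes 5; next final value -46
-18 against -46: the behavior changed.
verdict: not equivalent; witness: a=-5, b=-2


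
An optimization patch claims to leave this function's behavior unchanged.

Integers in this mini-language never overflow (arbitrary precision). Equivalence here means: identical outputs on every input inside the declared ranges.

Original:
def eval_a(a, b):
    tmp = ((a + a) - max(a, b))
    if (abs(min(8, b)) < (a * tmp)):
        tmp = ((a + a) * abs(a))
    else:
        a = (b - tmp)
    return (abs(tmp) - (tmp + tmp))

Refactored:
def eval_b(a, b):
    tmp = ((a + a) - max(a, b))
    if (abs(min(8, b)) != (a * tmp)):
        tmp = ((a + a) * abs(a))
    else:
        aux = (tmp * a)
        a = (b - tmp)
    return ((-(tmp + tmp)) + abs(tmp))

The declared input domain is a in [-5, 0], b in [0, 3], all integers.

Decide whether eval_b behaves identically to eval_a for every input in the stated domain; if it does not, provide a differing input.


At a=0, b=1: eval_a gives 3, eval_b gives 0.
verdict: not equivalent; witness: a=0, b=1


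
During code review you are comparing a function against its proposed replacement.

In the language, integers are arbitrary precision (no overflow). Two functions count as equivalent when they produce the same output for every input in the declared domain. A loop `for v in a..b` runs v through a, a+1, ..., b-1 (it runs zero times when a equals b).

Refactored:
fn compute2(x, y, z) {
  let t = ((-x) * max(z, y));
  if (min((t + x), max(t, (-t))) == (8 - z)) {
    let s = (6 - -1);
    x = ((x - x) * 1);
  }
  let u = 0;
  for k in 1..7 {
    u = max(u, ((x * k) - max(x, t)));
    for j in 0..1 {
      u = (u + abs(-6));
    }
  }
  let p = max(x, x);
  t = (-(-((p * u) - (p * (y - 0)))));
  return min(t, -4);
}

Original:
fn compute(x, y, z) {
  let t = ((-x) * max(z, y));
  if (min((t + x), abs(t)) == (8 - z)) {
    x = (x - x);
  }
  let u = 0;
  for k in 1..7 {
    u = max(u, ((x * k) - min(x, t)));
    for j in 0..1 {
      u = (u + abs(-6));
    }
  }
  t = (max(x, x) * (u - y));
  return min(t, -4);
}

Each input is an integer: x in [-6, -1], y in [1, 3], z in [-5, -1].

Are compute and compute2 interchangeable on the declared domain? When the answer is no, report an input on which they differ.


The suspicious edit (`min(x, t)` became `max(x, t)`) never changes the result for any input inside the declared domain.
Spot check at x=-4, y=1, z=-1 — compute: t = 4; (min((t + x), abs(t)) == (8 - z)) -> false; u = 0; [k=1]; u = 0; [j=0]; u = 6; [k=2]; u = 6; [j=0]; u = 12; [k=3]; u = 12; [j=0]; u = 18; [k=4]; u = 18; [j=0]; u = 24; [k=5]; u = 24; [j=0]; u = 30; [k=6]; u = 30; [j=0]; u = 36; t = -140; return -140. compute2: t = 4; (min((t + x), max(t, (-t))) == (8 - z)) -> false; u = 0; [k=1]; u = 0; [j=0]; u = 6; [k=2]; u = 6; [j=0]; u = 12; [k=3]; u = 12; [j=0]; u = 18; [k=4]; u = 18; [j=0]; u = 24; [k=5]; u = 24; [j=0]; u = 30; [k=6]; u = 30; [j=0]; u = 36; p = -4; t = -140; return -140. Both give -140.
Sweeping the whole domain (90 inputs) finds no disagreement.
verdict: equivalent


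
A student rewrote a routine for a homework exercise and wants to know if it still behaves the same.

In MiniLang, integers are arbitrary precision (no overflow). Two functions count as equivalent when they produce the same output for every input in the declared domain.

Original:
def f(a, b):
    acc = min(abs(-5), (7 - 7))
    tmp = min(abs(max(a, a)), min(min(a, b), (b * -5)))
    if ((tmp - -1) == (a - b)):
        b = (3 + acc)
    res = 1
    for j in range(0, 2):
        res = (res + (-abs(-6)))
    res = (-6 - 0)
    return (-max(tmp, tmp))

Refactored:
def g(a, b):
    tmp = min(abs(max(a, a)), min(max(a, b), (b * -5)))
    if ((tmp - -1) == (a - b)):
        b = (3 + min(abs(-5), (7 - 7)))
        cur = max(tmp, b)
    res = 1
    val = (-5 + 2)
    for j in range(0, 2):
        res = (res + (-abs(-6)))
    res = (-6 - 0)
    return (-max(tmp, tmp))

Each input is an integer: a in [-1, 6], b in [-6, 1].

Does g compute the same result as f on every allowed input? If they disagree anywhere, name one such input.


Try a=-1, b=-6.
f: acc=0, then tmp=-6, then ((tmp - -1) == (a - b)) is false, then res=1, then (j=0), then res=-5, then (j=1), then res=-11, then res=-6, then returns 6
g: tmp=-1, then ((tmp - -1) == (a - b)) is false, then res=1, then val=-3, then (j=0), then res=-5, then (j=1), then res=-11, then res=-6, then returns 1
6 vs 1 — the two versions disagree here.
verdict: not equivalent; witness: a=-1, b=-6


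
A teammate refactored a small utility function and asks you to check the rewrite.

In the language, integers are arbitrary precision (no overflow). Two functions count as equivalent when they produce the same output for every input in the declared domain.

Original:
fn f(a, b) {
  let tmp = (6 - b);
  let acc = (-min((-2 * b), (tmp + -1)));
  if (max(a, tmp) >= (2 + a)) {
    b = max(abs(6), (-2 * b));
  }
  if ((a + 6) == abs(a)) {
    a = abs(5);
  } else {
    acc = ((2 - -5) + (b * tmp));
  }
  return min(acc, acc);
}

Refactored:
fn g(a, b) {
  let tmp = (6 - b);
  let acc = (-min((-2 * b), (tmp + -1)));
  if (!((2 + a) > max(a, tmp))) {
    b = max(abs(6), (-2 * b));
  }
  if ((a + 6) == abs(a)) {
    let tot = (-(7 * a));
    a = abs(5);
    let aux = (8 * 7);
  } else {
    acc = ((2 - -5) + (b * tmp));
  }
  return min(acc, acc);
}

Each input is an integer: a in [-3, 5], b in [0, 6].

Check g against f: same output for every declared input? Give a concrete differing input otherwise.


Differences: constant usage differs, plus comparison usage differs, plus boolean connective usage differs, plus statement counts differ, plus arithmetic usage differs, plus local variable names differ — yet all 63 inputs agree.
verdict: equivalent
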